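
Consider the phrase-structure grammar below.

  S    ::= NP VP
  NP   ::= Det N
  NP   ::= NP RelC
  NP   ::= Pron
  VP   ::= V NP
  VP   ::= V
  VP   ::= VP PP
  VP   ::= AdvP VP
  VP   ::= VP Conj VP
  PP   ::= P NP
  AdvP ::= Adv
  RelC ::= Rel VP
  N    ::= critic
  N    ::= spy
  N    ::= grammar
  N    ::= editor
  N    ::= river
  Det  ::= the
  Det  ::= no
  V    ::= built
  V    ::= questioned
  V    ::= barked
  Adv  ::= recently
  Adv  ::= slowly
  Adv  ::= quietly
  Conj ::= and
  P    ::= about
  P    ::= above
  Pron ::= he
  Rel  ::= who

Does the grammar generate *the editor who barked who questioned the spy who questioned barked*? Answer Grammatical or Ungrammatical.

Grammatical

[S [NP [NP [NP [Det the] [N editor]] [RelC [Rel who] [VP [V barked]]]] [RelC [Rel who] [VP [V questioned] [NP [NP [Det the] [N spy]] [RelC [Rel who] [VP [V questioned]]]]]]] [VP [V barked]]]
Each bracket corresponds to one application of a listed rule, so the string is derivable from S.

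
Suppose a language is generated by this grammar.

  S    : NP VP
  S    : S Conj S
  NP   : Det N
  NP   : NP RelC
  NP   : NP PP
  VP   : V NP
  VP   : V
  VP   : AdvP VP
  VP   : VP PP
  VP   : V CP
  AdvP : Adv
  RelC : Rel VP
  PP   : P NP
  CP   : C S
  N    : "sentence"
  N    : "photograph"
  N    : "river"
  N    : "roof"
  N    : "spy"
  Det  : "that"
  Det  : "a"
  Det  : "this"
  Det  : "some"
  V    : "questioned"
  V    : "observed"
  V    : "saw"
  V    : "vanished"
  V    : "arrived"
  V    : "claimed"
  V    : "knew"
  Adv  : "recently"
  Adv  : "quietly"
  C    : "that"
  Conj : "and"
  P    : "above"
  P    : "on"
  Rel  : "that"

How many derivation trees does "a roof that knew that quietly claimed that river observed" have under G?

[S [NP [NP [NP [Det a] [N roof]] [RelC [Rel that] [VP [V knew]]]] [RelC [Rel that] [VP [AdvP [Adv quietly]] [VP [V claimed] [NP [Det that] [N river]]]]]] [VP [V observed]]]
No rule offers an alternative attachment or grouping for any span, so this is the only derivation.

1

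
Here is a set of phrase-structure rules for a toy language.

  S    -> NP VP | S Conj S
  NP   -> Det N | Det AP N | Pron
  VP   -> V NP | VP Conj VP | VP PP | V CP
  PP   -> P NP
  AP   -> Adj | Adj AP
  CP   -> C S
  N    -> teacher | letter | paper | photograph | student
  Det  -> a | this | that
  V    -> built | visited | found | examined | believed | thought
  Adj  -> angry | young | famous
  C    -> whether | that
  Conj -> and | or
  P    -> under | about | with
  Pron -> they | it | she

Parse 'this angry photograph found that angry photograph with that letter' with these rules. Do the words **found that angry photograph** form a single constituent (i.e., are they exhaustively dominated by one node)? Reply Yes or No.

Yes

[S [NP [Det this] [AP [Adj angry]] [N photograph]] [VP [VP [V found] [NP [Det that] [AP [Adj angry]] [N photograph]]] [PP [P with] [NP [Det that] [N letter]]]]]
The words 'found that angry photograph' are exhaustively dominated by a single VP node (built by VP → V NP), so they form a constituent.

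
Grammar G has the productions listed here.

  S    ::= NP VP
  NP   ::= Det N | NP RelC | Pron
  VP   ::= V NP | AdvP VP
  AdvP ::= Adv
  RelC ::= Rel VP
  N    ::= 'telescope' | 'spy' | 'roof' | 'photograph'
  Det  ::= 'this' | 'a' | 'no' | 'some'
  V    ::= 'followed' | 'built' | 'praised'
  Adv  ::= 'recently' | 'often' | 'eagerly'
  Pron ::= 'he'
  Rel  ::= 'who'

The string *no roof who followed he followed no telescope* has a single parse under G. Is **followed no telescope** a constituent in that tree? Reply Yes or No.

[S [NP [NP [Det no] [N roof]] [RelC [Rel who] [VP [V followed] [NP [Pron he]]]]] [VP [V followed] [NP [Det no] [N telescope]]]]
The words 'followed no telescope' are exhaustively dominated by a single VP node (built by VP → V NP), so they form a constituent.

Yes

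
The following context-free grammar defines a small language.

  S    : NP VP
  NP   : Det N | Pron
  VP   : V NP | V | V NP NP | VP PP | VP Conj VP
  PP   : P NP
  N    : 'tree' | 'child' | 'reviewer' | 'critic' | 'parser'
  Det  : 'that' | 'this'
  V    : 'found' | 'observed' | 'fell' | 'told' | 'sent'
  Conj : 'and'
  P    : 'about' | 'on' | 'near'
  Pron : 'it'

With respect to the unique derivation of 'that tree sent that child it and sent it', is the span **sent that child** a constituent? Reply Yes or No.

[S [NP [Det that] [N tree]] [VP [VP [V sent] [NP [Det that] [N child]] [NP [Pron it]]] [Conj and] [VP [V sent] [NP [Pron it]]]]]
The smallest constituent containing 'sent that child' is the VP spanning 'sent that child it'; no single node in the tree dominates exactly the given words.

No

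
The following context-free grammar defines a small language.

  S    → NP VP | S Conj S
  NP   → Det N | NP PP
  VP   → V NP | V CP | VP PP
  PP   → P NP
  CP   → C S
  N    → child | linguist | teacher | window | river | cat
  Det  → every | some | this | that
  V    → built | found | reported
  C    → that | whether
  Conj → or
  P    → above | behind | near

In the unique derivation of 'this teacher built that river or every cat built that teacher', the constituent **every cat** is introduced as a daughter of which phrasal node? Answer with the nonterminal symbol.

S

[S [S [NP [Det this] [N teacher]] [VP [V built] [NP [Det that] [N river]]]] [Conj or] [S [NP [Det every] [N cat]] [VP [V built] [NP [Det that] [N teacher]]]]]
The span 'every cat' is the NP node built by NP → Det N.
Its mother is the S built by S → NP VP.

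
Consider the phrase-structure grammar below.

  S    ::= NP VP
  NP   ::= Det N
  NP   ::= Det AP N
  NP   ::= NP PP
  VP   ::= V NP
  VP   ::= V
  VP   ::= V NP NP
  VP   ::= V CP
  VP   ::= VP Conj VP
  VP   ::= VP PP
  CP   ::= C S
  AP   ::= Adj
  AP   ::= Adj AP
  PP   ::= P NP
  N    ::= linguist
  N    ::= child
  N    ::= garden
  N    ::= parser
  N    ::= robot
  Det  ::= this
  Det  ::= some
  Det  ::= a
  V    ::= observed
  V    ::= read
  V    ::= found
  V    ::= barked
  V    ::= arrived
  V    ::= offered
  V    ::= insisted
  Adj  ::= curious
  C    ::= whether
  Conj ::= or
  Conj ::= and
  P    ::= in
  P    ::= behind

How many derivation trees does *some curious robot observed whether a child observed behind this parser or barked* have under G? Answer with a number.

Two of the 3 distinct bracketings:
[S [NP [Det some] [AP [Adj curious]] [N robot]] [VP [V observed] [CP [C whether] [S [NP [Det a] [N child]] [VP [VP [VP [V observed]] [PP [P behind] [NP [Det this] [N parser]]]] [Conj or] [VP [V barked]]]]]]]
[S [NP [Det some] [AP [Adj curious]] [N robot]] [VP [VP [V observed] [CP [C whether] [S [NP [Det a] [N child]] [VP [VP [V observed]] [PP [P behind] [NP [Det this] [N parser]]]]]]] [Conj or] [VP [V barked]]]]
The trees differ in how a recursive rule is bracketed over the same span.

3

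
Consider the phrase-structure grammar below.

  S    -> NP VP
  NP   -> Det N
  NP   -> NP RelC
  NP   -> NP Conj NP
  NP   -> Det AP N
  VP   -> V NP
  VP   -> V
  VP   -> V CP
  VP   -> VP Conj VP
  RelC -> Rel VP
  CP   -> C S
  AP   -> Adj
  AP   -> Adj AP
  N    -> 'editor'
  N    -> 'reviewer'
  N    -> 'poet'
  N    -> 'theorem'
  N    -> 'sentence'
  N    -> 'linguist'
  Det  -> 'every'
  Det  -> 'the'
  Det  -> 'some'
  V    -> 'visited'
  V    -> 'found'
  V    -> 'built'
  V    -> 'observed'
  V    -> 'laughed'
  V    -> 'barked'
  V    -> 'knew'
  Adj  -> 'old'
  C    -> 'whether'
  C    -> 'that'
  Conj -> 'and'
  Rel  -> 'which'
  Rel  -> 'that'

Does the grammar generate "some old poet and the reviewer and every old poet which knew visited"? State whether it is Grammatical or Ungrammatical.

Grammatical

[S [NP [NP [NP [Det some] [AP [Adj old]] [N poet]] [Conj and] [NP [NP [Det the] [N reviewer]] [Conj and] [NP [Det every] [AP [Adj old]] [N poet]]]] [RelC [Rel which] [VP [V knew]]]] [VP [V visited]]]
The bracketing above is licensed at every node by one of the given productions, with S at the root.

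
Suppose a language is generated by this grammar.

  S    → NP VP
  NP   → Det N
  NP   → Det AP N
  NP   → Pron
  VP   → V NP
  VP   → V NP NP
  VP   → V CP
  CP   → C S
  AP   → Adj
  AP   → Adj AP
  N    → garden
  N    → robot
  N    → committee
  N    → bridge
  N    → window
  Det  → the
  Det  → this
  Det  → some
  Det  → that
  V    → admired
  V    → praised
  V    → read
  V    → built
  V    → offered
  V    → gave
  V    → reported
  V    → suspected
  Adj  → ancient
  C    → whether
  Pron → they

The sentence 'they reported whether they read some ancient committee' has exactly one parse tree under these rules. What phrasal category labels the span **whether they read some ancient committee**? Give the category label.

CP

[S [NP [Pron they]] [VP [V reported] [CP [C whether] [S [NP [Pron they]] [VP [V read] [NP [Det some] [AP [Adj ancient]] [N committee]]]]]]]
The span 'whether they read some ancient committee' is the CP node built by CP → C S.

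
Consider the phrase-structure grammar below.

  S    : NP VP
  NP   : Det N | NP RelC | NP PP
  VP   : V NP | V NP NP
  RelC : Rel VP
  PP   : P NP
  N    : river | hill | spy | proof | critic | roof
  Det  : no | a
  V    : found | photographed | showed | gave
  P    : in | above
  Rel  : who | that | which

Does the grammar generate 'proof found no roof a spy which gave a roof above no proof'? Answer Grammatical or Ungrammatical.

Ungrammatical

For S → NP VP, no prefix of the string parses as an NP.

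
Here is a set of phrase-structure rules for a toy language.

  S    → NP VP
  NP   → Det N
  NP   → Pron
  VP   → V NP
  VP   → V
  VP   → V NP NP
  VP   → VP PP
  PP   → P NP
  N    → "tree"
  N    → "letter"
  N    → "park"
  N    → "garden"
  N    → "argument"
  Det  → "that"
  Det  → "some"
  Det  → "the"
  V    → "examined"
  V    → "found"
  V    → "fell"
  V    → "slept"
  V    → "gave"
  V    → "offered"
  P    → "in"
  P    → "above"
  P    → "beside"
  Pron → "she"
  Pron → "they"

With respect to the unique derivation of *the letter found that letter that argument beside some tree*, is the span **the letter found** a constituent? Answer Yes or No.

No

[S [NP [Det the] [N letter]] [VP [VP [V found] [NP [Det that] [N letter]] [NP [Det that] [N argument]]] [PP [P beside] [NP [Det some] [N tree]]]]]
The smallest constituent containing 'the letter found' is the S spanning 'the letter found that letter that argument beside some tree'; no single node in the tree dominates exactly the given words.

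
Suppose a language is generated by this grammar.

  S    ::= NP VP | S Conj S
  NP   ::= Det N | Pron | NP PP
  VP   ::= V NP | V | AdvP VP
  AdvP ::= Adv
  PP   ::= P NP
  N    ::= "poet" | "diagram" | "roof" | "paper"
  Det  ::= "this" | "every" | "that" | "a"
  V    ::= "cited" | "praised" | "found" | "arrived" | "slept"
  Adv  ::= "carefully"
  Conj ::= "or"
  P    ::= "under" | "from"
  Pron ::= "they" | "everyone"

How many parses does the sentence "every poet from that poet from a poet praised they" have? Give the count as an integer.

The two bracketings:
[S [NP [NP [Det every] [N poet]] [PP [P from] [NP [NP [Det that] [N poet]] [PP [P from] [NP [Det a] [N poet]]]]]] [VP [V praised] [NP [Pron they]]]]
[S [NP [NP [NP [Det every] [N poet]] [PP [P from] [NP [Det that] [N poet]]]] [PP [P from] [NP [Det a] [N poet]]]] [VP [V praised] [NP [Pron they]]]]
The trees differ in how a recursive rule is bracketed over the same span.

2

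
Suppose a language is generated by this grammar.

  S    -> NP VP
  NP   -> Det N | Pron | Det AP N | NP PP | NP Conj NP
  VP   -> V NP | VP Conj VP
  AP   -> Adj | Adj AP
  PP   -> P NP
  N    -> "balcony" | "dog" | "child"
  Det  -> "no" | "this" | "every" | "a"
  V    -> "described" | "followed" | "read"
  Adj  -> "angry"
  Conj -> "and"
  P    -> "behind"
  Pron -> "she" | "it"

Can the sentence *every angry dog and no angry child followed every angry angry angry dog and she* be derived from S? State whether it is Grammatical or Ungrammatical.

[S [NP [NP [Det every] [AP [Adj angry]] [N dog]] [Conj and] [NP [Det no] [AP [Adj angry]] [N child]]] [VP [V followed] [NP [NP [Det every] [AP [Adj angry] [AP [Adj angry] [AP [Adj angry]]]] [N dog]] [Conj and] [NP [Pron she]]]]]
The bracketing above is licensed at every node by one of the given productions, with S at the root.

Grammatical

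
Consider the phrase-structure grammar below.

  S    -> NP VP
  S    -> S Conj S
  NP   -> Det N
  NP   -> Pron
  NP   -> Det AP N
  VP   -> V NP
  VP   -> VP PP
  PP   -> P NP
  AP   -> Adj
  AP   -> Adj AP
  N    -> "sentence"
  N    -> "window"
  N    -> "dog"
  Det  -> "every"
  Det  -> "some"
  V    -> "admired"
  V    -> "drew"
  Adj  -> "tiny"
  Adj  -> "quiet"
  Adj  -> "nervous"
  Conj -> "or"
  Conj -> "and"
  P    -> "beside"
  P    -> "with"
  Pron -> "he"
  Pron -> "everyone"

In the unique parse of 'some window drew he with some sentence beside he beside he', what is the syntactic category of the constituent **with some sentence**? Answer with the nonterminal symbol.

PP

S
  NP
    Det: some
    N: window
  VP
    VP
      VP
        VP
          V: drew
          NP
            Pron: he
        PP
          P: with
          NP
            Det: some
            N: sentence
      PP
        P: beside
        NP
          Pron: he
    PP
      P: beside
      NP
        Pron: he
The span 'with some sentence' is the PP node built by PP → P NP.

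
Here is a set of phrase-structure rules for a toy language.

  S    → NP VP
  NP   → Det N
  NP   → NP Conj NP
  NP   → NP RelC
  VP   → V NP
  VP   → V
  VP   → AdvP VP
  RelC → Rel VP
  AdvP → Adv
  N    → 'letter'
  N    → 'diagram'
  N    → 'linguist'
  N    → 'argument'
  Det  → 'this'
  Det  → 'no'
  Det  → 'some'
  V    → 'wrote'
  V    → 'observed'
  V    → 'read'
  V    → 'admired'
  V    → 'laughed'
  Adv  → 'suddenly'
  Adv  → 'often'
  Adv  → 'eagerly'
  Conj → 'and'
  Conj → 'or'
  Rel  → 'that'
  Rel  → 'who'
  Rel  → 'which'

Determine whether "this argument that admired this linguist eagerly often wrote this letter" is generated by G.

[S [NP [NP [Det this] [N argument]] [RelC [Rel that] [VP [V admired] [NP [Det this] [N linguist]]]]] [VP [AdvP [Adv eagerly]] [VP [AdvP [Adv often]] [VP [V wrote] [NP [Det this] [N letter]]]]]]
The bracketing above is licensed at every node by one of the given productions, with S at the root.

Grammatical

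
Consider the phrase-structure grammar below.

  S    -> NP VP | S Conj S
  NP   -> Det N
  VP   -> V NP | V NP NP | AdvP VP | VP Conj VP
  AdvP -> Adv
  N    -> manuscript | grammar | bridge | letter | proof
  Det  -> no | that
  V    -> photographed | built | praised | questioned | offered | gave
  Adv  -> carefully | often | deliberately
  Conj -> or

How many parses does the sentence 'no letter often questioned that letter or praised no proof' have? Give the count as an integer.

2

The two bracketings:
[S [NP [Det no] [N letter]] [VP [AdvP [Adv often]] [VP [VP [V questioned] [NP [Det that] [N letter]]] [Conj or] [VP [V praised] [NP [Det no] [N proof]]]]]]
[S [NP [Det no] [N letter]] [VP [VP [AdvP [Adv often]] [VP [V questioned] [NP [Det that] [N letter]]]] [Conj or] [VP [V praised] [NP [Det no] [N proof]]]]]
The trees differ in how a recursive rule is bracketed over the same span.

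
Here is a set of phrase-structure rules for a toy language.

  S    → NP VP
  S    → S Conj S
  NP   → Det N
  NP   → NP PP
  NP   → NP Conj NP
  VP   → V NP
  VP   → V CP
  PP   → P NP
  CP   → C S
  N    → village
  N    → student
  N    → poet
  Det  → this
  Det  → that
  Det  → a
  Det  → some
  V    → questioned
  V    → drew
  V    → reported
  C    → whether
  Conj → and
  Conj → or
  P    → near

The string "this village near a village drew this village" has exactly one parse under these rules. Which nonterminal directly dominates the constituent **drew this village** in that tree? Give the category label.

S

[S [NP [NP [Det this] [N village]] [PP [P near] [NP [Det a] [N village]]]] [VP [V drew] [NP [Det this] [N village]]]]
The span 'drew this village' is the VP node built by VP → V NP.
Its mother is the S built by S → NP VP.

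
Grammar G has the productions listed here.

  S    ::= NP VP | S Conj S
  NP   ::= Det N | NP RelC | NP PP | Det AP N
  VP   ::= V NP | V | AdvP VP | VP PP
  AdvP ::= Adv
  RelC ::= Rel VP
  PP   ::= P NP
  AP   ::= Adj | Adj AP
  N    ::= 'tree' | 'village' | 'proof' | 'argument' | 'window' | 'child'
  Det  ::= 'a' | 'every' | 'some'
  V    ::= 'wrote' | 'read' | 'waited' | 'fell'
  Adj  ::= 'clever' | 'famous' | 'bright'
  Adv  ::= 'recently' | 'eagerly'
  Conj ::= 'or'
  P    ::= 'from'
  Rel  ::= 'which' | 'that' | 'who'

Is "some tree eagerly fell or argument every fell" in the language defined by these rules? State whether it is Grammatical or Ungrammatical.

Ungrammatical

A Conj word can never sit immediately before an N word in any string this grammar generates, so the substring 'or argument' rules out a derivation.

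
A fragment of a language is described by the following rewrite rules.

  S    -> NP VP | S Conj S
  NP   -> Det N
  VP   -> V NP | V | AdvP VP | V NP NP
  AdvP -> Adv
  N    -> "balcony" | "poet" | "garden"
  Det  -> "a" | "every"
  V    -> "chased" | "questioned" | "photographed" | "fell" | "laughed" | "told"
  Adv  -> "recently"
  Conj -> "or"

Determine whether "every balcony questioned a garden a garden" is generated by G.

[S [NP [Det every] [N balcony]] [VP [V questioned] [NP [Det a] [N garden]] [NP [Det a] [N garden]]]]
Every word is introduced by a lexical rule and the phrasal rules combine the resulting categories into a single S.

Grammatical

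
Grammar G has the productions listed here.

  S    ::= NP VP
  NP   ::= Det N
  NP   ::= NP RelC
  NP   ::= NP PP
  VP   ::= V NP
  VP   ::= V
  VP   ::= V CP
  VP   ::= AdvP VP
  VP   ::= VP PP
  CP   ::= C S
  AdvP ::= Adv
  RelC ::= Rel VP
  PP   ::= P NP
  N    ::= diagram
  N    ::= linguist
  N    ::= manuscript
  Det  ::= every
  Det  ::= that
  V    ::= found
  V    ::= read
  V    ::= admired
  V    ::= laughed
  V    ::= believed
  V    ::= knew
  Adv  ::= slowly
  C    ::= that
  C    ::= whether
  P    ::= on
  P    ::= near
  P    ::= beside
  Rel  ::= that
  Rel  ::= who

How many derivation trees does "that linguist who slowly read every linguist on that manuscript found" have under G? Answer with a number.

Two of the 4 distinct bracketings:
[S [NP [NP [Det that] [N linguist]] [RelC [Rel who] [VP [AdvP [Adv slowly]] [VP [V read] [NP [NP [Det every] [N linguist]] [PP [P on] [NP [Det that] [N manuscript]]]]]]]] [VP [V found]]]
[S [NP [NP [Det that] [N linguist]] [RelC [Rel who] [VP [AdvP [Adv slowly]] [VP [VP [V read] [NP [Det every] [N linguist]]] [PP [P on] [NP [Det that] [N manuscript]]]]]]] [VP [V found]]]
The difference turns on whether NP → NP PP is used at the relevant span, versus an alternative expansion of NP.

4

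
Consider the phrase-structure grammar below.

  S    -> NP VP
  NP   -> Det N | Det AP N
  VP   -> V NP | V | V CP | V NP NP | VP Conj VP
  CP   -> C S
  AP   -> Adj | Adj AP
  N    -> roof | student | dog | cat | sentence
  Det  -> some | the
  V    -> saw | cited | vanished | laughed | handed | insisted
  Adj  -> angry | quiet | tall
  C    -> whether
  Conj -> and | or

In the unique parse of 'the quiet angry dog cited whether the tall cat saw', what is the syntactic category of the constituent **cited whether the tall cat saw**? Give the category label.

S
  NP
    Det: the
    AP
      Adj: quiet
      AP
        Adj: angry
    N: dog
  VP
    V: cited
    CP
      C: whether
      S
        NP
          Det: the
          AP
            Adj: tall
          N: cat
        VP
          V: saw
The span 'cited whether the tall cat saw' is the VP node built by VP → V CP.

VP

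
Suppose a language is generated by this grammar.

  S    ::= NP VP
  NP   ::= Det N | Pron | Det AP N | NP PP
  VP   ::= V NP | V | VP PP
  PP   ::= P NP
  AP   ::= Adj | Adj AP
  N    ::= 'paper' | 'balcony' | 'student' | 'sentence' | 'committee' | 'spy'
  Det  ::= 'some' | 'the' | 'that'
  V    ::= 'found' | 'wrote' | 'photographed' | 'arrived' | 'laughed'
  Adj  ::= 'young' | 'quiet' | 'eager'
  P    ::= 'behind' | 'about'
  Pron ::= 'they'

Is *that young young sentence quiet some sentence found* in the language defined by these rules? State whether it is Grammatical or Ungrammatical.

Ungrammatical

An N word can never sit immediately before an Adj word in any string this grammar generates, so the substring 'sentence quiet' rules out a derivation.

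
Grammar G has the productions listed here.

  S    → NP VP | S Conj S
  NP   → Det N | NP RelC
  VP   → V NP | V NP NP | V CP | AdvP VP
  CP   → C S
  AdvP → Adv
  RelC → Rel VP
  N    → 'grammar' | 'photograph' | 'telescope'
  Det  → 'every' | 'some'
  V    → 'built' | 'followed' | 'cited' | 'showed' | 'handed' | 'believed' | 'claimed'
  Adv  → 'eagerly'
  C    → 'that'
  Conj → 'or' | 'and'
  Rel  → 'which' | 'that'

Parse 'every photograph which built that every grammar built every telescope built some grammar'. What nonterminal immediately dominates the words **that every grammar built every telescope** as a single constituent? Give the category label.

CP

[S [NP [NP [Det every] [N photograph]] [RelC [Rel which] [VP [V built] [CP [C that] [S [NP [Det every] [N grammar]] [VP [V built] [NP [Det every] [N telescope]]]]]]]] [VP [V built] [NP [Det some] [N grammar]]]]
The span 'that every grammar built every telescope' is the CP node built by CP → C S.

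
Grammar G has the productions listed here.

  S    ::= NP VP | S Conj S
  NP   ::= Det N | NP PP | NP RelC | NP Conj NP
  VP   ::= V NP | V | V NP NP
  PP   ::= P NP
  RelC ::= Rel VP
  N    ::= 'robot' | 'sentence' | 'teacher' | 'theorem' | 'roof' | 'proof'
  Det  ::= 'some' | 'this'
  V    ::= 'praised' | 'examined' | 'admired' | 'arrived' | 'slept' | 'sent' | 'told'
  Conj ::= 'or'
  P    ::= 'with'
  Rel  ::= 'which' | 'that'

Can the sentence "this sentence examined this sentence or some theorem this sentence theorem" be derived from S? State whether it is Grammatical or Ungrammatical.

An N word can never sit immediately before an N word in any string this grammar generates, so the substring 'sentence theorem' rules out a derivation.

Ungrammatical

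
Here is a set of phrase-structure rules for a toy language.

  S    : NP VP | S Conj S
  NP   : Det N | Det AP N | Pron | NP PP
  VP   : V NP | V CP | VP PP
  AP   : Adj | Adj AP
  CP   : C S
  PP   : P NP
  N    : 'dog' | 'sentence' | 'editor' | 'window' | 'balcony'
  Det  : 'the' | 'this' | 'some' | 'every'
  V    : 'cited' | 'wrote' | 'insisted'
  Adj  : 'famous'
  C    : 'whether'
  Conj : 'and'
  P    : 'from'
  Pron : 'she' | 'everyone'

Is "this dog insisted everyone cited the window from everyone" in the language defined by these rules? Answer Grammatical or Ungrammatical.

For S → NP VP, the only prefix that parses as NP is 'this dog', but the remainder 'insisted everyone cited the window from everyone' is not a VP under these rules. The alternative S rule S → S Conj S likewise has no satisfying split.

Ungrammatical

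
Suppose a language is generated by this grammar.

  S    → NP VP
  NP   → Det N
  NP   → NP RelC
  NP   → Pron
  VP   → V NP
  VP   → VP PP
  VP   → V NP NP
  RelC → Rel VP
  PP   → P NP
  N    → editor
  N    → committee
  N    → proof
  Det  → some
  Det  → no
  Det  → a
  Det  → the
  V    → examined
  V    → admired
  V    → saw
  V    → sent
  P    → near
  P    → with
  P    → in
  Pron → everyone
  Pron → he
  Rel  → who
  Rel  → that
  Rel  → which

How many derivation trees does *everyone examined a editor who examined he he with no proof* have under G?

3

Two of the 3 distinct bracketings:
[S [NP [Pron everyone]] [VP [V examined] [NP [NP [Det a] [N editor]] [RelC [Rel who] [VP [VP [V examined] [NP [Pron he]] [NP [Pron he]]] [PP [P with] [NP [Det no] [N proof]]]]]]]]
[S [NP [Pron everyone]] [VP [VP [V examined] [NP [NP [Det a] [N editor]] [RelC [Rel who] [VP [V examined] [NP [Pron he]] [NP [Pron he]]]]]] [PP [P with] [NP [Det no] [N proof]]]]]
The trees differ in how a recursive rule is bracketed over the same span.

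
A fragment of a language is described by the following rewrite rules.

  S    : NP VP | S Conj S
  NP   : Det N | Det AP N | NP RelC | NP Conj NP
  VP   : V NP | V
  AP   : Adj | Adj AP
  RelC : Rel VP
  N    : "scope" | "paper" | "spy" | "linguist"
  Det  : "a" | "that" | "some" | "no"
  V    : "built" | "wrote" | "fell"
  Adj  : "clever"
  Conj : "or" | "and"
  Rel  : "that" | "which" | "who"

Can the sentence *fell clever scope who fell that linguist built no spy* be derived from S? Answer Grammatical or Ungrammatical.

A V word can never sit immediately before an Adj word in any string this grammar generates, so the substring 'fell clever' rules out a derivation.

Ungrammatical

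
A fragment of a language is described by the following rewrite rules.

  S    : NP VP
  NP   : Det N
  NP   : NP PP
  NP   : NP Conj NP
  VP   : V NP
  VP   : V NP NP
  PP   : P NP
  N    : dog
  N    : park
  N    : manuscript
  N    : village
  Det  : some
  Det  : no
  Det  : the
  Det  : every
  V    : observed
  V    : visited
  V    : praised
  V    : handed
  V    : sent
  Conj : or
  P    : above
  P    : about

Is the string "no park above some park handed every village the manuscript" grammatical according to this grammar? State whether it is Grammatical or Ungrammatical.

S
  NP
    NP
      Det: no
      N: park
    PP
      P: above
      NP
        Det: some
        N: park
  VP
    V: handed
    NP
      Det: every
      N: village
    NP
      Det: the
      N: manuscript
Each bracket corresponds to one application of a listed rule, so the string is derivable from S.

Grammatical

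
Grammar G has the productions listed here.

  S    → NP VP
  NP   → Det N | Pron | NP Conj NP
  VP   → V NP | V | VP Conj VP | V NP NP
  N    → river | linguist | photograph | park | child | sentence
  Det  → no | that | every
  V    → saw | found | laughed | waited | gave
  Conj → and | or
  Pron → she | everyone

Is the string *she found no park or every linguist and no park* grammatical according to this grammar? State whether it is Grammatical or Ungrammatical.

S
  NP
    Pron: she
  VP
    V: found
    NP
      NP
        Det: no
        N: park
      Conj: or
      NP
        NP
          Det: every
          N: linguist
        Conj: and
        NP
          Det: no
          N: park
Every word is introduced by a lexical rule and the phrasal rules combine the resulting categories into a single S.

Grammatical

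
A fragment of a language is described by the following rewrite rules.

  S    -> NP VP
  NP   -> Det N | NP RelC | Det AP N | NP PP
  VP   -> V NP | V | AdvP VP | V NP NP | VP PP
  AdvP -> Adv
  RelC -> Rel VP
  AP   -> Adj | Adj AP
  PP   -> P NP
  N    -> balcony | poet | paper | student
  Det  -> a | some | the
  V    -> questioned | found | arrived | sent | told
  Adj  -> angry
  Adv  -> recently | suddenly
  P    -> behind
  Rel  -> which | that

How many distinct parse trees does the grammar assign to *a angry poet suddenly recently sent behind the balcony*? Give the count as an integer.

Two of the 3 distinct bracketings:
[S [NP [Det a] [AP [Adj angry]] [N poet]] [VP [AdvP [Adv suddenly]] [VP [AdvP [Adv recently]] [VP [VP [V sent]] [PP [P behind] [NP [Det the] [N balcony]]]]]]]
[S [NP [Det a] [AP [Adj angry]] [N poet]] [VP [AdvP [Adv suddenly]] [VP [VP [AdvP [Adv recently]] [VP [V sent]]] [PP [P behind] [NP [Det the] [N balcony]]]]]]
The trees differ in how a recursive rule is bracketed over the same span.

3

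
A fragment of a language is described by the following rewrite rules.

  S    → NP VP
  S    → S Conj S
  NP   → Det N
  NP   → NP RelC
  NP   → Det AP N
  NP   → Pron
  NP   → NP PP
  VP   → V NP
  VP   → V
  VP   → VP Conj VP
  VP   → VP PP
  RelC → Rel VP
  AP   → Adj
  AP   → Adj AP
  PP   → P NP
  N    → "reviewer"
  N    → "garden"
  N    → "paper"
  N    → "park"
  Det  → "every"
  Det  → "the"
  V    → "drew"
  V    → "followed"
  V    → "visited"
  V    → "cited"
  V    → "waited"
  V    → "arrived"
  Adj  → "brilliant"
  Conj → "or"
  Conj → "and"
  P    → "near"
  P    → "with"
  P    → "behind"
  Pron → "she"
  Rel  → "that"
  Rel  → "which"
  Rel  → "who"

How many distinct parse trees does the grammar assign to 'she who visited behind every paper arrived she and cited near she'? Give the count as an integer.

4

Two of the 4 distinct bracketings:
[S [NP [NP [Pron she]] [RelC [Rel who] [VP [VP [V visited]] [PP [P behind] [NP [Det every] [N paper]]]]]] [VP [VP [V arrived] [NP [Pron she]]] [Conj and] [VP [VP [V cited]] [PP [P near] [NP [Pron she]]]]]]
[S [NP [NP [Pron she]] [RelC [Rel who] [VP [VP [V visited]] [PP [P behind] [NP [Det every] [N paper]]]]]] [VP [VP [VP [V arrived] [NP [Pron she]]] [Conj and] [VP [V cited]]] [PP [P near] [NP [Pron she]]]]]
The trees differ in how a recursive rule is bracketed over the same span.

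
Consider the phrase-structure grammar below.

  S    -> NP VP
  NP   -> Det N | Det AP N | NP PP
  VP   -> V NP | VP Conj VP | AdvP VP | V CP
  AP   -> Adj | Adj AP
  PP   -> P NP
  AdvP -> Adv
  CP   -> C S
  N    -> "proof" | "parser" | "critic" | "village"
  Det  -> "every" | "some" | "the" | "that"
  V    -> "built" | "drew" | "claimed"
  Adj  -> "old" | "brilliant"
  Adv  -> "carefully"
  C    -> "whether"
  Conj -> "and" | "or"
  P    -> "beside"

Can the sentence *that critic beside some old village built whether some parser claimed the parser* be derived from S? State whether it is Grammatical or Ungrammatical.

[S [NP [NP [Det that] [N critic]] [PP [P beside] [NP [Det some] [AP [Adj old]] [N village]]]] [VP [V built] [CP [C whether] [S [NP [Det some] [N parser]] [VP [V claimed] [NP [Det the] [N parser]]]]]]]
Each bracket corresponds to one application of a listed rule, so the string is derivable from S.

Grammatical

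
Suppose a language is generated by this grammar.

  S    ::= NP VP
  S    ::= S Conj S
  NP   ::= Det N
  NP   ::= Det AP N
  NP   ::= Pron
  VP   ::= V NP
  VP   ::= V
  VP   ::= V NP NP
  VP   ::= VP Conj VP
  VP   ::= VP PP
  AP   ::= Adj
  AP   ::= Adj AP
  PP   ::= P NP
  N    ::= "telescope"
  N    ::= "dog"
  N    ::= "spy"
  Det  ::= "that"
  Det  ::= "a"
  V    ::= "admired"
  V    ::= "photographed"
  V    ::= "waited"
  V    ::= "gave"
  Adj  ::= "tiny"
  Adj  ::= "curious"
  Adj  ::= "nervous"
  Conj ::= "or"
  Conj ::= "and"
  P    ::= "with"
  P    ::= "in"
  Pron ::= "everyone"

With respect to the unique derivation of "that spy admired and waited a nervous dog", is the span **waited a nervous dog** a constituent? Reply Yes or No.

Yes

[S [NP [Det that] [N spy]] [VP [VP [V admired]] [Conj and] [VP [V waited] [NP [Det a] [AP [Adj nervous]] [N dog]]]]]
The words 'waited a nervous dog' are exhaustively dominated by a single VP node (built by VP → V NP), so they form a constituent.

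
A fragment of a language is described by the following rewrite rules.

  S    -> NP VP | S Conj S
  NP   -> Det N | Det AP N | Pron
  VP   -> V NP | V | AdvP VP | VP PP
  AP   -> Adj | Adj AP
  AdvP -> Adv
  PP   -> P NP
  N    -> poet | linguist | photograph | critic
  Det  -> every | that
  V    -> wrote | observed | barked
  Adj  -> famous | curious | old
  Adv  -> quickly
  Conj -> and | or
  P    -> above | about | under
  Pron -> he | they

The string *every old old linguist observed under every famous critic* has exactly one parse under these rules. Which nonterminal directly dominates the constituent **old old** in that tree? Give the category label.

NP

S
  NP
    Det: every
    AP
      Adj: old
      AP
        Adj: old
    N: linguist
  VP
    VP
      V: observed
    PP
      P: under
      NP
        Det: every
        AP
          Adj: famous
        N: critic
The span 'old old' is the AP node built by AP → Adj AP.
Its mother is the NP built by NP → Det AP N.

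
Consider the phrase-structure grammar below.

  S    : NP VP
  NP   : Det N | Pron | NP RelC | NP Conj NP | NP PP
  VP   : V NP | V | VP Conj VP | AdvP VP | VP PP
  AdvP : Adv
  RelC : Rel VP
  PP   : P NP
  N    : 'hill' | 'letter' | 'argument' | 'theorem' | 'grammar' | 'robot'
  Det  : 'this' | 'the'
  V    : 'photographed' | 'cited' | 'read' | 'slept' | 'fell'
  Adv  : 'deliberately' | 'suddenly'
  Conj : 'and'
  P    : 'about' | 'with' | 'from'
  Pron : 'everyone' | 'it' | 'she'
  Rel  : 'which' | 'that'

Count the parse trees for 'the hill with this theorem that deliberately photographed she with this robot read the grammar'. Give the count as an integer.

Two of the 9 distinct bracketings:
[S [NP [NP [NP [Det the] [N hill]] [PP [P with] [NP [Det this] [N theorem]]]] [RelC [Rel that] [VP [AdvP [Adv deliberately]] [VP [V photographed] [NP [NP [Pron she]] [PP [P with] [NP [Det this] [N robot]]]]]]]] [VP [V read] [NP [Det the] [N grammar]]]]
[S [NP [NP [NP [Det the] [N hill]] [PP [P with] [NP [Det this] [N theorem]]]] [RelC [Rel that] [VP [AdvP [Adv deliberately]] [VP [VP [V photographed] [NP [Pron she]]] [PP [P with] [NP [Det this] [N robot]]]]]]] [VP [V read] [NP [Det the] [N grammar]]]]
The difference turns on whether VP → VP PP is used at the relevant span, versus an alternative expansion of VP.

9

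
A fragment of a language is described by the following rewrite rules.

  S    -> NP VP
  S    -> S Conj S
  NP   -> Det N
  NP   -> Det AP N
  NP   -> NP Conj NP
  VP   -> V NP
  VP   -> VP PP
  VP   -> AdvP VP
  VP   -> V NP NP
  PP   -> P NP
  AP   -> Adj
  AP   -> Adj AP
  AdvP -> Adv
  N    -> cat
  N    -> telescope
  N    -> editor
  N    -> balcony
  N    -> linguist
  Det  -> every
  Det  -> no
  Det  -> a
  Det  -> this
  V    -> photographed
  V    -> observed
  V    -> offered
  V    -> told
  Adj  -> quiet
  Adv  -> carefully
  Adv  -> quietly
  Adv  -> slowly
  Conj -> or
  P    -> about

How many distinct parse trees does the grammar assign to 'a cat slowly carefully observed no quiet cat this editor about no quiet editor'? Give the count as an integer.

3

Two of the 3 distinct bracketings:
[S [NP [Det a] [N cat]] [VP [VP [AdvP [Adv slowly]] [VP [AdvP [Adv carefully]] [VP [V observed] [NP [Det no] [AP [Adj quiet]] [N cat]] [NP [Det this] [N editor]]]]] [PP [P about] [NP [Det no] [AP [Adj quiet]] [N editor]]]]]
[S [NP [Det a] [N cat]] [VP [AdvP [Adv slowly]] [VP [VP [AdvP [Adv carefully]] [VP [V observed] [NP [Det no] [AP [Adj quiet]] [N cat]] [NP [Det this] [N editor]]]] [PP [P about] [NP [Det no] [AP [Adj quiet]] [N editor]]]]]]
The trees differ in how a recursive rule is bracketed over the same span.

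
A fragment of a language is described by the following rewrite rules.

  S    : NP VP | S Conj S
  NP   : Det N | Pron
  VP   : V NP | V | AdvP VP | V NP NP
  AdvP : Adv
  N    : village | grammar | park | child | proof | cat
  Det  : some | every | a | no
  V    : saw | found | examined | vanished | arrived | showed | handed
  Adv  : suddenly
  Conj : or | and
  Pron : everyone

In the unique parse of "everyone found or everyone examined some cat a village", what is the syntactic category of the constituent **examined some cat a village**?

VP

S
  S
    NP
      Pron: everyone
    VP
      V: found
  Conj: or
  S
    NP
      Pron: everyone
    VP
      V: examined
      NP
        Det: some
        N: cat
      NP
        Det: a
        N: village
The span 'examined some cat a village' is the VP node built by VP → V NP NP.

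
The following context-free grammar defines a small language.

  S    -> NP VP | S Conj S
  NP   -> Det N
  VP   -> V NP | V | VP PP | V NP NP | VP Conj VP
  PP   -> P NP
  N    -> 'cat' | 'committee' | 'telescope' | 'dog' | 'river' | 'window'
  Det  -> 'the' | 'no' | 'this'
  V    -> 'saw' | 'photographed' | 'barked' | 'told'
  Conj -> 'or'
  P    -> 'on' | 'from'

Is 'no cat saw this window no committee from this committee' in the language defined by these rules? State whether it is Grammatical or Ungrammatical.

[S [NP [Det no] [N cat]] [VP [VP [V saw] [NP [Det this] [N window]] [NP [Det no] [N committee]]] [PP [P from] [NP [Det this] [N committee]]]]]
Every word is introduced by a lexical rule and the phrasal rules combine the resulting categories into a single S.

Grammatical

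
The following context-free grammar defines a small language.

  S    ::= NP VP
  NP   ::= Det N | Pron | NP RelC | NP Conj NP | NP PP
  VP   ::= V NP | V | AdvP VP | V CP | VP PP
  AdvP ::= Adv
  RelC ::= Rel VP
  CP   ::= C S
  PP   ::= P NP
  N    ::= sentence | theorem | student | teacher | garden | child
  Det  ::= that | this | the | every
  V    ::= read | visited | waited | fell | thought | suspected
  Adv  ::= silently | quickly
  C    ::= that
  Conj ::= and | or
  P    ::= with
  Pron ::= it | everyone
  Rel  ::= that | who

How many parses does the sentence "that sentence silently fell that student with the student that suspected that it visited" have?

4

Two of the 4 distinct bracketings:
[S [NP [Det that] [N sentence]] [VP [AdvP [Adv silently]] [VP [V fell] [NP [NP [NP [Det that] [N student]] [PP [P with] [NP [Det the] [N student]]]] [RelC [Rel that] [VP [V suspected] [CP [C that] [S [NP [Pron it]] [VP [V visited]]]]]]]]]]
[S [NP [Det that] [N sentence]] [VP [AdvP [Adv silently]] [VP [V fell] [NP [NP [Det that] [N student]] [PP [P with] [NP [NP [Det the] [N student]] [RelC [Rel that] [VP [V suspected] [CP [C that] [S [NP [Pron it]] [VP [V visited]]]]]]]]]]]]
The trees differ in how a recursive rule is bracketed over the same span.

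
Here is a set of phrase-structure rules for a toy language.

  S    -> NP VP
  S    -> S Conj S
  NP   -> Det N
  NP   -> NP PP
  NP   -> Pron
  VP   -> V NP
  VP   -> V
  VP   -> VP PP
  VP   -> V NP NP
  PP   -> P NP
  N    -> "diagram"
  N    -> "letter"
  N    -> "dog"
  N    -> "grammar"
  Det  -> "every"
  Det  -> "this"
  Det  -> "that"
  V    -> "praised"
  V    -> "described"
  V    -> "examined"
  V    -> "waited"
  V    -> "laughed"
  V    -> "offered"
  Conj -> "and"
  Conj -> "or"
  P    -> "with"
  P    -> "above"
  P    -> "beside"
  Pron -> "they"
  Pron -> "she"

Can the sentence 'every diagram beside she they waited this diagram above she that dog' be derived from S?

Ungrammatical

For S → NP VP, every NP-prefix leaves a non-VP remainder: after 'every diagram' the remainder is not a VP; after 'every diagram beside she' the remainder is not a VP. The alternative S rule S → S Conj S likewise has no satisfying split.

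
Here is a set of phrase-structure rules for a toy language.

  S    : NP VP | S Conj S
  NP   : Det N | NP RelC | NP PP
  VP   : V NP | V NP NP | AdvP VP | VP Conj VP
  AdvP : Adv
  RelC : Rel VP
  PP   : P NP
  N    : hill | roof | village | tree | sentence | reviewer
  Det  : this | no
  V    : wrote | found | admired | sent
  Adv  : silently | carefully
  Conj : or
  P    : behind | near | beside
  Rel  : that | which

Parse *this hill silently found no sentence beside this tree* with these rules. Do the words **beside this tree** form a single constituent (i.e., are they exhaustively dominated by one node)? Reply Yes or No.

Yes

[S [NP [Det this] [N hill]] [VP [AdvP [Adv silently]] [VP [V found] [NP [NP [Det no] [N sentence]] [PP [P beside] [NP [Det this] [N tree]]]]]]]
The words 'beside this tree' are exhaustively dominated by a single PP node (built by PP → P NP), so they form a constituent.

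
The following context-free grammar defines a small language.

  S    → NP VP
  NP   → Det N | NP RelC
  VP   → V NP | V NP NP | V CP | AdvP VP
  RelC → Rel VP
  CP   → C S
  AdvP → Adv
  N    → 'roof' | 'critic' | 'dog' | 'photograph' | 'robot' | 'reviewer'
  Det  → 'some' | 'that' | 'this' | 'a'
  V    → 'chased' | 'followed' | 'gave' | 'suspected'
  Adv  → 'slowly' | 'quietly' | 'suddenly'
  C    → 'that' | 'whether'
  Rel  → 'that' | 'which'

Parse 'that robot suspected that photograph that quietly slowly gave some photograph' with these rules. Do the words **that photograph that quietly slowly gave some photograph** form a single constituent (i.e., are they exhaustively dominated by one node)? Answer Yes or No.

Yes

[S [NP [Det that] [N robot]] [VP [V suspected] [NP [NP [Det that] [N photograph]] [RelC [Rel that] [VP [AdvP [Adv quietly]] [VP [AdvP [Adv slowly]] [VP [V gave] [NP [Det some] [N photograph]]]]]]]]]
The words 'that photograph that quietly slowly gave some photograph' are exhaustively dominated by a single NP node (built by NP → NP RelC), so they form a constituent.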